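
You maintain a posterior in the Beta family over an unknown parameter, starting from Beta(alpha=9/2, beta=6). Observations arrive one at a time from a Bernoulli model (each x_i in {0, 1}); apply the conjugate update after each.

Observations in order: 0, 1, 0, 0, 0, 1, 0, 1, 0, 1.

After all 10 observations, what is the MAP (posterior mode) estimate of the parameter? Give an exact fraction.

obs 1: x=0 → posterior Beta(9/2, 7)
obs 2: x=1 → posterior Beta(11/2, 7)
obs 3: x=0 → posterior Beta(11/2, 8)
obs 4: x=0 → posterior Beta(11/2, 9)
obs 5: x=0 → posterior Beta(11/2, 10)
obs 6: x=1 → posterior Beta(13/2, 10)
obs 7: x=0 → posterior Beta(13/2, 11)
obs 8: x=1 → posterior Beta(15/2, 11)
obs 9: x=0 → posterior Beta(15/2, 12)
obs 10: x=1 → posterior Beta(17/2, 12)

15/37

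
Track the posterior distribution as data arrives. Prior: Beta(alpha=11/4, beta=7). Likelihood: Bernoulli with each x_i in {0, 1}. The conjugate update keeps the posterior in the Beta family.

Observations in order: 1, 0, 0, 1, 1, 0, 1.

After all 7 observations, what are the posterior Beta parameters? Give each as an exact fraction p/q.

alpha=27/4, beta=10

obs 1: x=1 → posterior Beta(15/4, 7)
obs 2: x=0 → posterior Beta(15/4, 8)
obs 3: x=0 → posterior Beta(15/4, 9)
obs 4: x=1 → posterior Beta(19/4, 9)
obs 5: x=1 → posterior Beta(23/4, 9)
obs 6: x=0 → posterior Beta(23/4, 10)
obs 7: x=1 → posterior Beta(27/4, 10)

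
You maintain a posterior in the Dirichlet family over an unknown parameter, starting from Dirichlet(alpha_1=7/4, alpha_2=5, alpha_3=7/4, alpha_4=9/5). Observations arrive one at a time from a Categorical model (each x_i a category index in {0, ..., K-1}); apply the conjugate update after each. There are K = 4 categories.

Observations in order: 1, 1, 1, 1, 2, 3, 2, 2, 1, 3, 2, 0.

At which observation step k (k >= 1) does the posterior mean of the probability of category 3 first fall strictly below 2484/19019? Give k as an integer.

obs 1: x=1 → posterior Dirichlet(7/4, 6, 7/4, 9/5)
obs 2: x=1 → posterior Dirichlet(7/4, 7, 7/4, 9/5)
obs 3: x=1 → posterior Dirichlet(7/4, 8, 7/4, 9/5)
obs 4: x=1 → posterior Dirichlet(7/4, 9, 7/4, 9/5)
obs 5: x=2 → posterior Dirichlet(7/4, 9, 11/4, 9/5)
obs 6: x=3 → posterior Dirichlet(7/4, 9, 11/4, 14/5)
obs 7: x=2 → posterior Dirichlet(7/4, 9, 15/4, 14/5)
obs 8: x=2 → posterior Dirichlet(7/4, 9, 19/4, 14/5)
obs 9: x=1 → posterior Dirichlet(7/4, 10, 19/4, 14/5)
obs 10: x=3 → posterior Dirichlet(7/4, 10, 19/4, 19/5)
obs 11: x=2 → posterior Dirichlet(7/4, 10, 23/4, 19/5)
obs 12: x=0 → posterior Dirichlet(11/4, 10, 23/4, 19/5)

k = 4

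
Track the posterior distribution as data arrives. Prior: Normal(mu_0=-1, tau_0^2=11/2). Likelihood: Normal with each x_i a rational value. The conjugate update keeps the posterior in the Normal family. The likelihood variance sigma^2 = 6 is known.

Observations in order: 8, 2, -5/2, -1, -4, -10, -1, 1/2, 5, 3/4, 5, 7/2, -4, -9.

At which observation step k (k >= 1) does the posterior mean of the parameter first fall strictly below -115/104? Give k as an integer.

k = 6

obs 1: x=8 → posterior Normal(76/23, 66/23)
obs 2: x=2 → posterior Normal(49/17, 33/17)
obs 3: x=-5/2 → posterior Normal(47/30, 22/15)
obs 4: x=-1 → posterior Normal(17/16, 33/28)
obs 5: x=-4 → posterior Normal(31/134, 66/67)
obs 6: x=-10 → posterior Normal(-63/52, 11/13)
obs 7: x=-1 → posterior Normal(-211/178, 66/89)
obs 8: x=1/2 → posterior Normal(-1, 33/50)
obs 9: x=5 → posterior Normal(-15/37, 22/37)
obs 10: x=3/4 → posterior Normal(-147/488, 33/61)
obs 11: x=5 → posterior Normal(73/532, 66/133)
obs 12: x=7/2 → posterior Normal(227/576, 11/24)
obs 13: x=-4 → posterior Normal(51/620, 66/155)
obs 14: x=-9 → posterior Normal(-345/664, 33/83)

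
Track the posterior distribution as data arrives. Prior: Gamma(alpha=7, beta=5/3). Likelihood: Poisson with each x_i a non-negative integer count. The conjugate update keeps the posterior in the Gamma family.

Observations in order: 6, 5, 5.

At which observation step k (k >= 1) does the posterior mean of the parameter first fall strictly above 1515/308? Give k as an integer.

obs 1: x=6 → posterior Gamma(13, 8/3)
obs 2: x=5 → posterior Gamma(18, 11/3)
obs 3: x=5 → posterior Gamma(23, 14/3)

k = 3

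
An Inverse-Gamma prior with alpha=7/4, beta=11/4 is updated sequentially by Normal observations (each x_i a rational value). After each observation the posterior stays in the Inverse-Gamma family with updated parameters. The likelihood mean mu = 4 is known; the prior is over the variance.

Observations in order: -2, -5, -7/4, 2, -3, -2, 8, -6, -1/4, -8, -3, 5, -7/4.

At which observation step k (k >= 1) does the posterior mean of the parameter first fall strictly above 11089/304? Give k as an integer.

obs 1: x=-2 → posterior Inverse-Gamma(9/4, 83/4)
obs 2: x=-5 → posterior Inverse-Gamma(11/4, 245/4)
obs 3: x=-7/4 → posterior Inverse-Gamma(13/4, 2489/32)
obs 4: x=2 → posterior Inverse-Gamma(15/4, 2553/32)
obs 5: x=-3 → posterior Inverse-Gamma(17/4, 3337/32)
obs 6: x=-2 → posterior Inverse-Gamma(19/4, 3913/32)
obs 7: x=8 → posterior Inverse-Gamma(21/4, 4169/32)
obs 8: x=-6 → posterior Inverse-Gamma(23/4, 5769/32)
obs 9: x=-1/4 → posterior Inverse-Gamma(25/4, 3029/16)
obs 10: x=-8 → posterior Inverse-Gamma(27/4, 4181/16)
obs 11: x=-3 → posterior Inverse-Gamma(29/4, 4573/16)
obs 12: x=5 → posterior Inverse-Gamma(31/4, 4581/16)
obs 13: x=-7/4 → posterior Inverse-Gamma(33/4, 9691/32)

k = 8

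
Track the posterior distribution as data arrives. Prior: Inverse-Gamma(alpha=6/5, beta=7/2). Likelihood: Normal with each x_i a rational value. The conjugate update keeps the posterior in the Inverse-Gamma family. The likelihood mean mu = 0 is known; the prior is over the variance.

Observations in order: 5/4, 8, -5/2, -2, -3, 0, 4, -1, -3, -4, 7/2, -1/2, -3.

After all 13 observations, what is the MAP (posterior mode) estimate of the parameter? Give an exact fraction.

12425/1392

obs 1: x=5/4 → posterior Inverse-Gamma(17/10, 137/32)
obs 2: x=8 → posterior Inverse-Gamma(11/5, 1161/32)
obs 3: x=-5/2 → posterior Inverse-Gamma(27/10, 1261/32)
obs 4: x=-2 → posterior Inverse-Gamma(16/5, 1325/32)
obs 5: x=-3 → posterior Inverse-Gamma(37/10, 1469/32)
obs 6: x=0 → posterior Inverse-Gamma(21/5, 1469/32)
obs 7: x=4 → posterior Inverse-Gamma(47/10, 1725/32)
obs 8: x=-1 → posterior Inverse-Gamma(26/5, 1741/32)
obs 9: x=-3 → posterior Inverse-Gamma(57/10, 1885/32)
obs 10: x=-4 → posterior Inverse-Gamma(31/5, 2141/32)
obs 11: x=7/2 → posterior Inverse-Gamma(67/10, 2337/32)
obs 12: x=-1/2 → posterior Inverse-Gamma(36/5, 2341/32)
obs 13: x=-3 → posterior Inverse-Gamma(77/10, 2485/32)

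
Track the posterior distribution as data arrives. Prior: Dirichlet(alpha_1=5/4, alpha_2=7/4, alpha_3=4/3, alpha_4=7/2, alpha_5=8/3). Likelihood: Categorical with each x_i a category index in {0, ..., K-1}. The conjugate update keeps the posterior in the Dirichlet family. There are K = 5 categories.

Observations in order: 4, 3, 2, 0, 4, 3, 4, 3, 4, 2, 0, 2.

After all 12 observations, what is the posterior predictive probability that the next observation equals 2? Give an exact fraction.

obs 1: x=4 → posterior Dirichlet(5/4, 7/4, 4/3, 7/2, 11/3)
obs 2: x=3 → posterior Dirichlet(5/4, 7/4, 4/3, 9/2, 11/3)
obs 3: x=2 → posterior Dirichlet(5/4, 7/4, 7/3, 9/2, 11/3)
obs 4: x=0 → posterior Dirichlet(9/4, 7/4, 7/3, 9/2, 11/3)
obs 5: x=4 → posterior Dirichlet(9/4, 7/4, 7/3, 9/2, 14/3)
obs 6: x=3 → posterior Dirichlet(9/4, 7/4, 7/3, 11/2, 14/3)
obs 7: x=4 → posterior Dirichlet(9/4, 7/4, 7/3, 11/2, 17/3)
obs 8: x=3 → posterior Dirichlet(9/4, 7/4, 7/3, 13/2, 17/3)
obs 9: x=4 → posterior Dirichlet(9/4, 7/4, 7/3, 13/2, 20/3)
obs 10: x=2 → posterior Dirichlet(9/4, 7/4, 10/3, 13/2, 20/3)
obs 11: x=0 → posterior Dirichlet(13/4, 7/4, 10/3, 13/2, 20/3)
obs 12: x=2 → posterior Dirichlet(13/4, 7/4, 13/3, 13/2, 20/3)

26/135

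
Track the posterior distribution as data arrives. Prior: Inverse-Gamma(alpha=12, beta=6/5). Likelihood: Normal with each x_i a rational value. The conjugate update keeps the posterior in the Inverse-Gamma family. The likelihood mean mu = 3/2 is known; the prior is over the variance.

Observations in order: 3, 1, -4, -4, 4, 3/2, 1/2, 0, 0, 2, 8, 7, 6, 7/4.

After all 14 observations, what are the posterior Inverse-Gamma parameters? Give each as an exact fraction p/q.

obs 1: x=3 → posterior Inverse-Gamma(25/2, 93/40)
obs 2: x=1 → posterior Inverse-Gamma(13, 49/20)
obs 3: x=-4 → posterior Inverse-Gamma(27/2, 703/40)
obs 4: x=-4 → posterior Inverse-Gamma(14, 327/10)
obs 5: x=4 → posterior Inverse-Gamma(29/2, 1433/40)
obs 6: x=3/2 → posterior Inverse-Gamma(15, 1433/40)
obs 7: x=1/2 → posterior Inverse-Gamma(31/2, 1453/40)
obs 8: x=0 → posterior Inverse-Gamma(16, 749/20)
obs 9: x=0 → posterior Inverse-Gamma(33/2, 1543/40)
obs 10: x=2 → posterior Inverse-Gamma(17, 387/10)
obs 11: x=8 → posterior Inverse-Gamma(35/2, 2393/40)
obs 12: x=7 → posterior Inverse-Gamma(18, 1499/20)
obs 13: x=6 → posterior Inverse-Gamma(37/2, 3403/40)
obs 14: x=7/4 → posterior Inverse-Gamma(19, 13617/160)

alpha=19, beta=13617/160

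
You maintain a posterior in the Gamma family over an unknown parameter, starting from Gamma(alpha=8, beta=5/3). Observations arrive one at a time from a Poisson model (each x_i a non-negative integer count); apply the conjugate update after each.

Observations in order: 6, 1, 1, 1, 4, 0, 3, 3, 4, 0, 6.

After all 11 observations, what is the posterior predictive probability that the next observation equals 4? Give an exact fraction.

obs 1: x=6 → posterior Gamma(14, 8/3)
obs 2: x=1 → posterior Gamma(15, 11/3)
obs 3: x=1 → posterior Gamma(16, 14/3)
obs 4: x=1 → posterior Gamma(17, 17/3)
obs 5: x=4 → posterior Gamma(21, 20/3)
obs 6: x=0 → posterior Gamma(21, 23/3)
obs 7: x=3 → posterior Gamma(24, 26/3)
obs 8: x=3 → posterior Gamma(27, 29/3)
obs 9: x=4 → posterior Gamma(31, 32/3)
obs 10: x=0 → posterior Gamma(31, 35/3)
obs 11: x=6 → posterior Gamma(37, 38/3)

209592998584712727675281920602637192790592516885009201466410270720/1330877630632711998713399240963346255985889330161650994325137953641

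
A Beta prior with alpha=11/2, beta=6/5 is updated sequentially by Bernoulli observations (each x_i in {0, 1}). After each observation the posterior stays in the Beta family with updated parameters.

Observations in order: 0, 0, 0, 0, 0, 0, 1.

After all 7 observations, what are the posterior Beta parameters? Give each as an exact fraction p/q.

alpha=13/2, beta=36/5

obs 1: x=0 → posterior Beta(11/2, 11/5)
obs 2: x=0 → posterior Beta(11/2, 16/5)
obs 3: x=0 → posterior Beta(11/2, 21/5)
obs 4: x=0 → posterior Beta(11/2, 26/5)
obs 5: x=0 → posterior Beta(11/2, 31/5)
obs 6: x=0 → posterior Beta(11/2, 36/5)
obs 7: x=1 → posterior Beta(13/2, 36/5)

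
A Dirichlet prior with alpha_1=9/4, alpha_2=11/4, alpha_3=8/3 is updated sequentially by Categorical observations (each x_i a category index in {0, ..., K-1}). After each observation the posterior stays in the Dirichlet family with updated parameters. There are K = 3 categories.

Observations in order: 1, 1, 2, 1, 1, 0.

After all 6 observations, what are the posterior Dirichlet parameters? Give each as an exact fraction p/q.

alpha_1=13/4, alpha_2=27/4, alpha_3=11/3

obs 1: x=1 → posterior Dirichlet(9/4, 15/4, 8/3)
obs 2: x=1 → posterior Dirichlet(9/4, 19/4, 8/3)
obs 3: x=2 → posterior Dirichlet(9/4, 19/4, 11/3)
obs 4: x=1 → posterior Dirichlet(9/4, 23/4, 11/3)
obs 5: x=1 → posterior Dirichlet(9/4, 27/4, 11/3)
obs 6: x=0 → posterior Dirichlet(13/4, 27/4, 11/3)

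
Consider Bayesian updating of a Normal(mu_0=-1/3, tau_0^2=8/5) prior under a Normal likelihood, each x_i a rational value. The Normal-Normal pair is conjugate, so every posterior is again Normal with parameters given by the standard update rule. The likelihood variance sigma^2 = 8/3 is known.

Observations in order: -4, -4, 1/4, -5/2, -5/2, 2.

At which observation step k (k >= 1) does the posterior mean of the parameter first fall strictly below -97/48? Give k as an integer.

k = 2

obs 1: x=-4 → posterior Normal(-41/24, 1)
obs 2: x=-4 → posterior Normal(-7/3, 8/11)
obs 3: x=1/4 → posterior Normal(-299/168, 4/7)
obs 4: x=-5/2 → posterior Normal(-389/204, 8/17)
obs 5: x=-5/2 → posterior Normal(-479/240, 2/5)
obs 6: x=2 → posterior Normal(-407/276, 8/23)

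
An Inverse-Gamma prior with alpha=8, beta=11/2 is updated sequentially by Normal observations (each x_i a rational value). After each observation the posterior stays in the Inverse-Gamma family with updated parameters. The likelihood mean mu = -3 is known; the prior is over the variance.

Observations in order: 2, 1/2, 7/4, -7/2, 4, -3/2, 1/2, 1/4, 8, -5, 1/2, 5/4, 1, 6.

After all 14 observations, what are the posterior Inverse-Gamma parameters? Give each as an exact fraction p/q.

obs 1: x=2 → posterior Inverse-Gamma(17/2, 18)
obs 2: x=1/2 → posterior Inverse-Gamma(9, 193/8)
obs 3: x=7/4 → posterior Inverse-Gamma(19/2, 1133/32)
obs 4: x=-7/2 → posterior Inverse-Gamma(10, 1137/32)
obs 5: x=4 → posterior Inverse-Gamma(21/2, 1921/32)
obs 6: x=-3/2 → posterior Inverse-Gamma(11, 1957/32)
obs 7: x=1/2 → posterior Inverse-Gamma(23/2, 2153/32)
obs 8: x=1/4 → posterior Inverse-Gamma(12, 1161/16)
obs 9: x=8 → posterior Inverse-Gamma(25/2, 2129/16)
obs 10: x=-5 → posterior Inverse-Gamma(13, 2161/16)
obs 11: x=1/2 → posterior Inverse-Gamma(27/2, 2259/16)
obs 12: x=5/4 → posterior Inverse-Gamma(14, 4807/32)
obs 13: x=1 → posterior Inverse-Gamma(29/2, 5063/32)
obs 14: x=6 → posterior Inverse-Gamma(15, 6359/32)

alpha=15, beta=6359/32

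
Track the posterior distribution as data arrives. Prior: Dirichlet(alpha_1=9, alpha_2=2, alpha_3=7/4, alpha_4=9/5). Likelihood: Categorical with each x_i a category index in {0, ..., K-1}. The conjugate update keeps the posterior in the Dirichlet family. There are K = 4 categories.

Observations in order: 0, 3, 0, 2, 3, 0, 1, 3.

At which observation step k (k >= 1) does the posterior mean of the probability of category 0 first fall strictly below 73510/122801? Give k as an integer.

k = 4

obs 1: x=0 → posterior Dirichlet(10, 2, 7/4, 9/5)
obs 2: x=3 → posterior Dirichlet(10, 2, 7/4, 14/5)
obs 3: x=0 → posterior Dirichlet(11, 2, 7/4, 14/5)
obs 4: x=2 → posterior Dirichlet(11, 2, 11/4, 14/5)
obs 5: x=3 → posterior Dirichlet(11, 2, 11/4, 19/5)
obs 6: x=0 → posterior Dirichlet(12, 2, 11/4, 19/5)
obs 7: x=1 → posterior Dirichlet(12, 3, 11/4, 19/5)
obs 8: x=3 → posterior Dirichlet(12, 3, 11/4, 24/5)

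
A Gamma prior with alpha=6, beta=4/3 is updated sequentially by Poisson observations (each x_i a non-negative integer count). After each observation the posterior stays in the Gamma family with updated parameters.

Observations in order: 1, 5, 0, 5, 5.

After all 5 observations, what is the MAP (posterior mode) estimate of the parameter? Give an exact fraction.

63/19

obs 1: x=1 → posterior Gamma(7, 7/3)
obs 2: x=5 → posterior Gamma(12, 10/3)
obs 3: x=0 → posterior Gamma(12, 13/3)
obs 4: x=5 → posterior Gamma(17, 16/3)
obs 5: x=5 → posterior Gamma(22, 19/3)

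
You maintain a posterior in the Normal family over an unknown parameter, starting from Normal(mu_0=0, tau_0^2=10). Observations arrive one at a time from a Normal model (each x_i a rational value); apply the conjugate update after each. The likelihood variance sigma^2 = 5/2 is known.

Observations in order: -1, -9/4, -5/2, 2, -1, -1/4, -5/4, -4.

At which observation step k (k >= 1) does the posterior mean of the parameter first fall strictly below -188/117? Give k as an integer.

obs 1: x=-1 → posterior Normal(-4/5, 2)
obs 2: x=-9/4 → posterior Normal(-13/9, 10/9)
obs 3: x=-5/2 → posterior Normal(-23/13, 10/13)
obs 4: x=2 → posterior Normal(-15/17, 10/17)
obs 5: x=-1 → posterior Normal(-19/21, 10/21)
obs 6: x=-1/4 → posterior Normal(-4/5, 2/5)
obs 7: x=-5/4 → posterior Normal(-25/29, 10/29)
obs 8: x=-4 → posterior Normal(-41/33, 10/33)

k = 3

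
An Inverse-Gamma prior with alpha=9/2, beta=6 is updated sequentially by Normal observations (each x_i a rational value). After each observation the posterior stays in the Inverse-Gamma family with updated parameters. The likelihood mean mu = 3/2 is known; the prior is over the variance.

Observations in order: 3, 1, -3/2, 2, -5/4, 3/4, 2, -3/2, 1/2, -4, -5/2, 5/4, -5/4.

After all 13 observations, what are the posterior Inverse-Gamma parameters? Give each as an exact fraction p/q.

obs 1: x=3 → posterior Inverse-Gamma(5, 57/8)
obs 2: x=1 → posterior Inverse-Gamma(11/2, 29/4)
obs 3: x=-3/2 → posterior Inverse-Gamma(6, 47/4)
obs 4: x=2 → posterior Inverse-Gamma(13/2, 95/8)
obs 5: x=-5/4 → posterior Inverse-Gamma(7, 501/32)
obs 6: x=3/4 → posterior Inverse-Gamma(15/2, 255/16)
obs 7: x=2 → posterior Inverse-Gamma(8, 257/16)
obs 8: x=-3/2 → posterior Inverse-Gamma(17/2, 329/16)
obs 9: x=1/2 → posterior Inverse-Gamma(9, 337/16)
obs 10: x=-4 → posterior Inverse-Gamma(19/2, 579/16)
obs 11: x=-5/2 → posterior Inverse-Gamma(10, 707/16)
obs 12: x=5/4 → posterior Inverse-Gamma(21/2, 1415/32)
obs 13: x=-5/4 → posterior Inverse-Gamma(11, 48)

alpha=11, beta=48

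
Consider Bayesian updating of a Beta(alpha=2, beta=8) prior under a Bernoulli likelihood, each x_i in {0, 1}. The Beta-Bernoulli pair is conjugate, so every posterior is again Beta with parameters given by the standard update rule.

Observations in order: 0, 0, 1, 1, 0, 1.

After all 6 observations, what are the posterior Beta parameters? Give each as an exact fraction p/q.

alpha=5, beta=11

obs 1: x=0 → posterior Beta(2, 9)
obs 2: x=0 → posterior Beta(2, 10)
obs 3: x=1 → posterior Beta(3, 10)
obs 4: x=1 → posterior Beta(4, 10)
obs 5: x=0 → posterior Beta(4, 11)
obs 6: x=1 → posterior Beta(5, 11)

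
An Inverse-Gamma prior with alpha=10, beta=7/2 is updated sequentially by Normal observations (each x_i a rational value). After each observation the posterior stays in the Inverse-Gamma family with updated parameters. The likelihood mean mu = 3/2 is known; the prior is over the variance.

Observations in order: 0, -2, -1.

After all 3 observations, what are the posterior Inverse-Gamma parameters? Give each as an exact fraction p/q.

alpha=23/2, beta=111/8

obs 1: x=0 → posterior Inverse-Gamma(21/2, 37/8)
obs 2: x=-2 → posterior Inverse-Gamma(11, 43/4)
obs 3: x=-1 → posterior Inverse-Gamma(23/2, 111/8)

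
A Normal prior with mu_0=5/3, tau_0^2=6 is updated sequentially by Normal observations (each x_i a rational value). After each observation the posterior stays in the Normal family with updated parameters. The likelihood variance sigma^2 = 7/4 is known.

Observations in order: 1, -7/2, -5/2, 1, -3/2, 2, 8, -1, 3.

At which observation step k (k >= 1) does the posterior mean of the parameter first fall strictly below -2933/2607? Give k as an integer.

obs 1: x=1 → posterior Normal(107/93, 42/31)
obs 2: x=-7/2 → posterior Normal(-29/33, 42/55)
obs 3: x=-5/2 → posterior Normal(-325/237, 42/79)
obs 4: x=1 → posterior Normal(-253/309, 42/103)
obs 5: x=-3/2 → posterior Normal(-361/381, 42/127)
obs 6: x=2 → posterior Normal(-217/453, 42/151)
obs 7: x=8 → posterior Normal(359/525, 6/25)
obs 8: x=-1 → posterior Normal(287/597, 42/199)
obs 9: x=3 → posterior Normal(503/669, 42/223)

k = 3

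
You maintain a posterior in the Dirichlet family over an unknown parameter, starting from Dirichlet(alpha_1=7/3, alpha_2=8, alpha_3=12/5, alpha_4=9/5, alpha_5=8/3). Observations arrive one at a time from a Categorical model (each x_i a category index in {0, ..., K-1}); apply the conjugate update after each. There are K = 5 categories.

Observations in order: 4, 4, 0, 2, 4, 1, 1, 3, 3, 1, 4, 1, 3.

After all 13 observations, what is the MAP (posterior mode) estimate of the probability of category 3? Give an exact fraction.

obs 1: x=4 → posterior Dirichlet(7/3, 8, 12/5, 9/5, 11/3)
obs 2: x=4 → posterior Dirichlet(7/3, 8, 12/5, 9/5, 14/3)
obs 3: x=0 → posterior Dirichlet(10/3, 8, 12/5, 9/5, 14/3)
obs 4: x=2 → posterior Dirichlet(10/3, 8, 17/5, 9/5, 14/3)
obs 5: x=4 → posterior Dirichlet(10/3, 8, 17/5, 9/5, 17/3)
obs 6: x=1 → posterior Dirichlet(10/3, 9, 17/5, 9/5, 17/3)
obs 7: x=1 → posterior Dirichlet(10/3, 10, 17/5, 9/5, 17/3)
obs 8: x=3 → posterior Dirichlet(10/3, 10, 17/5, 14/5, 17/3)
obs 9: x=3 → posterior Dirichlet(10/3, 10, 17/5, 19/5, 17/3)
obs 10: x=1 → posterior Dirichlet(10/3, 11, 17/5, 19/5, 17/3)
obs 11: x=4 → posterior Dirichlet(10/3, 11, 17/5, 19/5, 20/3)
obs 12: x=1 → posterior Dirichlet(10/3, 12, 17/5, 19/5, 20/3)
obs 13: x=3 → posterior Dirichlet(10/3, 12, 17/5, 24/5, 20/3)

19/126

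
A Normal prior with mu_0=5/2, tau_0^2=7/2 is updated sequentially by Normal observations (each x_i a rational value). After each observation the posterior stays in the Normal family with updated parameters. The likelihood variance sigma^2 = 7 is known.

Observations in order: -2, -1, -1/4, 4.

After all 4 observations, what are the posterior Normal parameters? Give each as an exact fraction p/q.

mu_0=23/24, tau_0^2=7/6

obs 1: x=-2 → posterior Normal(1, 7/3)
obs 2: x=-1 → posterior Normal(1/2, 7/4)
obs 3: x=-1/4 → posterior Normal(7/20, 7/5)
obs 4: x=4 → posterior Normal(23/24, 7/6)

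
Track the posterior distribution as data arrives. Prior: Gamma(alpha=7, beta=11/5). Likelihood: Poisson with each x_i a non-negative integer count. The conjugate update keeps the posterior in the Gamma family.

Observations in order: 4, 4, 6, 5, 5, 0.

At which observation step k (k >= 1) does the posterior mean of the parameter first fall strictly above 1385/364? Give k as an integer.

k = 3

obs 1: x=4 → posterior Gamma(11, 16/5)
obs 2: x=4 → posterior Gamma(15, 21/5)
obs 3: x=6 → posterior Gamma(21, 26/5)
obs 4: x=5 → posterior Gamma(26, 31/5)
obs 5: x=5 → posterior Gamma(31, 36/5)
obs 6: x=0 → posterior Gamma(31, 41/5)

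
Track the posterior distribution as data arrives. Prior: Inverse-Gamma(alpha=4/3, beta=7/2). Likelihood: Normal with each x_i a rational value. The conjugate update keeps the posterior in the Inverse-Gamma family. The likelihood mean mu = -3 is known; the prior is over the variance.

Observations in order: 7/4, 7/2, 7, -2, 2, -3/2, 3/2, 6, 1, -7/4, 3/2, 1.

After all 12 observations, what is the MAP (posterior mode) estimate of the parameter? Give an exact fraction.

8523/400

obs 1: x=7/4 → posterior Inverse-Gamma(11/6, 473/32)
obs 2: x=7/2 → posterior Inverse-Gamma(7/3, 1149/32)
obs 3: x=7 → posterior Inverse-Gamma(17/6, 2749/32)
obs 4: x=-2 → posterior Inverse-Gamma(10/3, 2765/32)
obs 5: x=2 → posterior Inverse-Gamma(23/6, 3165/32)
obs 6: x=-3/2 → posterior Inverse-Gamma(13/3, 3201/32)
obs 7: x=3/2 → posterior Inverse-Gamma(29/6, 3525/32)
obs 8: x=6 → posterior Inverse-Gamma(16/3, 4821/32)
obs 9: x=1 → posterior Inverse-Gamma(35/6, 5077/32)
obs 10: x=-7/4 → posterior Inverse-Gamma(19/3, 2551/16)
obs 11: x=3/2 → posterior Inverse-Gamma(41/6, 2713/16)
obs 12: x=1 → posterior Inverse-Gamma(22/3, 2841/16)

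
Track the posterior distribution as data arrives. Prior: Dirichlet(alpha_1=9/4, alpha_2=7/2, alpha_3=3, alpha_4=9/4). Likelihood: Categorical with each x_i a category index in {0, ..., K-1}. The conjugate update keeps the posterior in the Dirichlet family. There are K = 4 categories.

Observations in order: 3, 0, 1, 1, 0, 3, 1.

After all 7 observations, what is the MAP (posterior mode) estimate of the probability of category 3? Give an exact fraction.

obs 1: x=3 → posterior Dirichlet(9/4, 7/2, 3, 13/4)
obs 2: x=0 → posterior Dirichlet(13/4, 7/2, 3, 13/4)
obs 3: x=1 → posterior Dirichlet(13/4, 9/2, 3, 13/4)
obs 4: x=1 → posterior Dirichlet(13/4, 11/2, 3, 13/4)
obs 5: x=0 → posterior Dirichlet(17/4, 11/2, 3, 13/4)
obs 6: x=3 → posterior Dirichlet(17/4, 11/2, 3, 17/4)
obs 7: x=1 → posterior Dirichlet(17/4, 13/2, 3, 17/4)

13/56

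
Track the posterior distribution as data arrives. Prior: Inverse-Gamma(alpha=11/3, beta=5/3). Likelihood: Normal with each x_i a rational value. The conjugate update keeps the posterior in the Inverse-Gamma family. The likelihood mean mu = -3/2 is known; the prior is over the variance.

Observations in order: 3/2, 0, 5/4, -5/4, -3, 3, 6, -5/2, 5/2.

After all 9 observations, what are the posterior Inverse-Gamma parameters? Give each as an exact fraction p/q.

obs 1: x=3/2 → posterior Inverse-Gamma(25/6, 37/6)
obs 2: x=0 → posterior Inverse-Gamma(14/3, 175/24)
obs 3: x=5/4 → posterior Inverse-Gamma(31/6, 1063/96)
obs 4: x=-5/4 → posterior Inverse-Gamma(17/3, 533/48)
obs 5: x=-3 → posterior Inverse-Gamma(37/6, 587/48)
obs 6: x=3 → posterior Inverse-Gamma(20/3, 1073/48)
obs 7: x=6 → posterior Inverse-Gamma(43/6, 2423/48)
obs 8: x=-5/2 → posterior Inverse-Gamma(23/3, 2447/48)
obs 9: x=5/2 → posterior Inverse-Gamma(49/6, 2831/48)

alpha=49/6, beta=2831/48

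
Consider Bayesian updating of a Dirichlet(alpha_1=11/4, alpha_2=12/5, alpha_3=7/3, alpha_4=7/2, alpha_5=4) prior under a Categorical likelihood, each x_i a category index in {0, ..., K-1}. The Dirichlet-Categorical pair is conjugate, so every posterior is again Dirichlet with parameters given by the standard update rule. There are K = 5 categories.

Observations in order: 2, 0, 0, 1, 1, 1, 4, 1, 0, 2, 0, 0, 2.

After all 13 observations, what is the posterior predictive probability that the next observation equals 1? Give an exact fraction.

384/1679

obs 1: x=2 → posterior Dirichlet(11/4, 12/5, 10/3, 7/2, 4)
obs 2: x=0 → posterior Dirichlet(15/4, 12/5, 10/3, 7/2, 4)
obs 3: x=0 → posterior Dirichlet(19/4, 12/5, 10/3, 7/2, 4)
obs 4: x=1 → posterior Dirichlet(19/4, 17/5, 10/3, 7/2, 4)
obs 5: x=1 → posterior Dirichlet(19/4, 22/5, 10/3, 7/2, 4)
obs 6: x=1 → posterior Dirichlet(19/4, 27/5, 10/3, 7/2, 4)
obs 7: x=4 → posterior Dirichlet(19/4, 27/5, 10/3, 7/2, 5)
obs 8: x=1 → posterior Dirichlet(19/4, 32/5, 10/3, 7/2, 5)
obs 9: x=0 → posterior Dirichlet(23/4, 32/5, 10/3, 7/2, 5)
obs 10: x=2 → posterior Dirichlet(23/4, 32/5, 13/3, 7/2, 5)
obs 11: x=0 → posterior Dirichlet(27/4, 32/5, 13/3, 7/2, 5)
obs 12: x=0 → posterior Dirichlet(31/4, 32/5, 13/3, 7/2, 5)
obs 13: x=2 → posterior Dirichlet(31/4, 32/5, 16/3, 7/2, 5)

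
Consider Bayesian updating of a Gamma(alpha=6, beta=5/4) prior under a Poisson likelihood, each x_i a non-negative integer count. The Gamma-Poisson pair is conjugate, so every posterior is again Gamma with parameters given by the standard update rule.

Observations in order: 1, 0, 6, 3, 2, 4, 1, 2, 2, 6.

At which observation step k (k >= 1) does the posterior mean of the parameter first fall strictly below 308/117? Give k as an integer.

k = 2

obs 1: x=1 → posterior Gamma(7, 9/4)
obs 2: x=0 → posterior Gamma(7, 13/4)
obs 3: x=6 → posterior Gamma(13, 17/4)
obs 4: x=3 → posterior Gamma(16, 21/4)
obs 5: x=2 → posterior Gamma(18, 25/4)
obs 6: x=4 → posterior Gamma(22, 29/4)
obs 7: x=1 → posterior Gamma(23, 33/4)
obs 8: x=2 → posterior Gamma(25, 37/4)
obs 9: x=2 → posterior Gamma(27, 41/4)
obs 10: x=6 → posterior Gamma(33, 45/4)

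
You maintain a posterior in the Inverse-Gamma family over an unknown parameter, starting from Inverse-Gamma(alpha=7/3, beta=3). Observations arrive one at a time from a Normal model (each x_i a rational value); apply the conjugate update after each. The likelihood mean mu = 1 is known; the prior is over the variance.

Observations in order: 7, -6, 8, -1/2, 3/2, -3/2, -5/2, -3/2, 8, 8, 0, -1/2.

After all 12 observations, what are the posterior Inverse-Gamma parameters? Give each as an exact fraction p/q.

obs 1: x=7 → posterior Inverse-Gamma(17/6, 21)
obs 2: x=-6 → posterior Inverse-Gamma(10/3, 91/2)
obs 3: x=8 → posterior Inverse-Gamma(23/6, 70)
obs 4: x=-1/2 → posterior Inverse-Gamma(13/3, 569/8)
obs 5: x=3/2 → posterior Inverse-Gamma(29/6, 285/4)
obs 6: x=-3/2 → posterior Inverse-Gamma(16/3, 595/8)
obs 7: x=-5/2 → posterior Inverse-Gamma(35/6, 161/2)
obs 8: x=-3/2 → posterior Inverse-Gamma(19/3, 669/8)
obs 9: x=8 → posterior Inverse-Gamma(41/6, 865/8)
obs 10: x=8 → posterior Inverse-Gamma(22/3, 1061/8)
obs 11: x=0 → posterior Inverse-Gamma(47/6, 1065/8)
obs 12: x=-1/2 → posterior Inverse-Gamma(25/3, 537/4)

alpha=25/3, beta=537/4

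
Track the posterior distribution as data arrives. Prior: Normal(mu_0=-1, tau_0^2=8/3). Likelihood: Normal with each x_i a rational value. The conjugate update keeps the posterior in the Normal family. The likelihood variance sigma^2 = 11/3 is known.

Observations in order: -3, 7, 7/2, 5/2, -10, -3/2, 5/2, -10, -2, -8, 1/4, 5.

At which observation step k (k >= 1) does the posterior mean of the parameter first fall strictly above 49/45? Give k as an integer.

k = 3

obs 1: x=-3 → posterior Normal(-35/19, 88/57)
obs 2: x=7 → posterior Normal(7/9, 88/81)
obs 3: x=7/2 → posterior Normal(7/5, 88/105)
obs 4: x=5/2 → posterior Normal(69/43, 88/129)
obs 5: x=-10 → posterior Normal(-11/51, 88/153)
obs 6: x=-3/2 → posterior Normal(-23/59, 88/177)
obs 7: x=5/2 → posterior Normal(-3/67, 88/201)
obs 8: x=-10 → posterior Normal(-83/75, 88/225)
obs 9: x=-2 → posterior Normal(-99/83, 88/249)
obs 10: x=-8 → posterior Normal(-163/91, 88/273)
obs 11: x=1/4 → posterior Normal(-161/99, 8/27)
obs 12: x=5 → posterior Normal(-121/107, 88/321)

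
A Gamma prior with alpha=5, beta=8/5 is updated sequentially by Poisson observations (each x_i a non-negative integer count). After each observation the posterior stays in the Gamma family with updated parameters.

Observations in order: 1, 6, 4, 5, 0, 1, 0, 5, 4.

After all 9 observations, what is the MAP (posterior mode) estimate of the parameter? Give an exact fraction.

150/53

obs 1: x=1 → posterior Gamma(6, 13/5)
obs 2: x=6 → posterior Gamma(12, 18/5)
obs 3: x=4 → posterior Gamma(16, 23/5)
obs 4: x=5 → posterior Gamma(21, 28/5)
obs 5: x=0 → posterior Gamma(21, 33/5)
obs 6: x=1 → posterior Gamma(22, 38/5)
obs 7: x=0 → posterior Gamma(22, 43/5)
obs 8: x=5 → posterior Gamma(27, 48/5)
obs 9: x=4 → posterior Gamma(31, 53/5)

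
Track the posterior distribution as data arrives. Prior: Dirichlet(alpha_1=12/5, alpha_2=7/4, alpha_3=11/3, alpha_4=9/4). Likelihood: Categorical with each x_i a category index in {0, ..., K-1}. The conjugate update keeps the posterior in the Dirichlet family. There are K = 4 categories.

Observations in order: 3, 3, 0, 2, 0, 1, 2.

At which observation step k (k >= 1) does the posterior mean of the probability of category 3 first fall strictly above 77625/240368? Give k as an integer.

k = 2

obs 1: x=3 → posterior Dirichlet(12/5, 7/4, 11/3, 13/4)
obs 2: x=3 → posterior Dirichlet(12/5, 7/4, 11/3, 17/4)
obs 3: x=0 → posterior Dirichlet(17/5, 7/4, 11/3, 17/4)
obs 4: x=2 → posterior Dirichlet(17/5, 7/4, 14/3, 17/4)
obs 5: x=0 → posterior Dirichlet(22/5, 7/4, 14/3, 17/4)
obs 6: x=1 → posterior Dirichlet(22/5, 11/4, 14/3, 17/4)
obs 7: x=2 → posterior Dirichlet(22/5, 11/4, 17/3, 17/4)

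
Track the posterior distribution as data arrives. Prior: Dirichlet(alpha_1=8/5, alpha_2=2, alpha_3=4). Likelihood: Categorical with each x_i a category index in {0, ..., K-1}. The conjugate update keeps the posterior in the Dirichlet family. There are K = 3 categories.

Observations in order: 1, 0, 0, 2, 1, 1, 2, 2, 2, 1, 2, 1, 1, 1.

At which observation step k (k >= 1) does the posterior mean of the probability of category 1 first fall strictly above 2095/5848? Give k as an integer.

k = 6

obs 1: x=1 → posterior Dirichlet(8/5, 3, 4)
obs 2: x=0 → posterior Dirichlet(13/5, 3, 4)
obs 3: x=0 → posterior Dirichlet(18/5, 3, 4)
obs 4: x=2 → posterior Dirichlet(18/5, 3, 5)
obs 5: x=1 → posterior Dirichlet(18/5, 4, 5)
obs 6: x=1 → posterior Dirichlet(18/5, 5, 5)
obs 7: x=2 → posterior Dirichlet(18/5, 5, 6)
obs 8: x=2 → posterior Dirichlet(18/5, 5, 7)
obs 9: x=2 → posterior Dirichlet(18/5, 5, 8)
obs 10: x=1 → posterior Dirichlet(18/5, 6, 8)
obs 11: x=2 → posterior Dirichlet(18/5, 6, 9)
obs 12: x=1 → posterior Dirichlet(18/5, 7, 9)
obs 13: x=1 → posterior Dirichlet(18/5, 8, 9)
obs 14: x=1 → posterior Dirichlet(18/5, 9, 9)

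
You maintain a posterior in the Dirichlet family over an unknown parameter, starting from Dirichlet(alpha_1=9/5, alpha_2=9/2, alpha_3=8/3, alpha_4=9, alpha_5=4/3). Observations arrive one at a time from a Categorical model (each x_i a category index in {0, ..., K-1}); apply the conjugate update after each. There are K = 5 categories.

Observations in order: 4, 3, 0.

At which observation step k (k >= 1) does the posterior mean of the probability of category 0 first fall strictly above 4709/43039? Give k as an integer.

obs 1: x=4 → posterior Dirichlet(9/5, 9/2, 8/3, 9, 7/3)
obs 2: x=3 → posterior Dirichlet(9/5, 9/2, 8/3, 10, 7/3)
obs 3: x=0 → posterior Dirichlet(14/5, 9/2, 8/3, 10, 7/3)

k = 3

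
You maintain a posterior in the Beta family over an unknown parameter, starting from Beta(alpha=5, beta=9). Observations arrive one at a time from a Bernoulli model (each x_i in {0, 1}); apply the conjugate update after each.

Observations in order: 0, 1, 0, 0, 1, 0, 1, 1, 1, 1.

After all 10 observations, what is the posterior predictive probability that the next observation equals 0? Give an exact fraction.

obs 1: x=0 → posterior Beta(5, 10)
obs 2: x=1 → posterior Beta(6, 10)
obs 3: x=0 → posterior Beta(6, 11)
obs 4: x=0 → posterior Beta(6, 12)
obs 5: x=1 → posterior Beta(7, 12)
obs 6: x=0 → posterior Beta(7, 13)
obs 7: x=1 → posterior Beta(8, 13)
obs 8: x=1 → posterior Beta(9, 13)
obs 9: x=1 → posterior Beta(10, 13)
obs 10: x=1 → posterior Beta(11, 13)

13/24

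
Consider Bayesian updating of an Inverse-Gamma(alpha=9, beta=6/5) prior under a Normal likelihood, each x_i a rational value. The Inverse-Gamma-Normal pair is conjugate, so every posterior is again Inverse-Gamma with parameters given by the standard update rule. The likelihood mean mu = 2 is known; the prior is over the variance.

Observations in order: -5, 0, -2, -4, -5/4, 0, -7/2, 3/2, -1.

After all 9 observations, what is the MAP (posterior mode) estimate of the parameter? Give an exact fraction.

12917/2320

obs 1: x=-5 → posterior Inverse-Gamma(19/2, 257/10)
obs 2: x=0 → posterior Inverse-Gamma(10, 277/10)
obs 3: x=-2 → posterior Inverse-Gamma(21/2, 357/10)
obs 4: x=-4 → posterior Inverse-Gamma(11, 537/10)
obs 5: x=-5/4 → posterior Inverse-Gamma(23/2, 9437/160)
obs 6: x=0 → posterior Inverse-Gamma(12, 9757/160)
obs 7: x=-7/2 → posterior Inverse-Gamma(25/2, 12177/160)
obs 8: x=3/2 → posterior Inverse-Gamma(13, 12197/160)
obs 9: x=-1 → posterior Inverse-Gamma(27/2, 12917/160)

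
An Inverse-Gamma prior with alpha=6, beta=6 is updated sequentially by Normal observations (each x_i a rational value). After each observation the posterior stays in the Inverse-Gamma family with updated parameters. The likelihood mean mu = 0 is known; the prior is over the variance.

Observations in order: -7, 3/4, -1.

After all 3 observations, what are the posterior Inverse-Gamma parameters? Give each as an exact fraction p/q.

alpha=15/2, beta=1001/32

obs 1: x=-7 → posterior Inverse-Gamma(13/2, 61/2)
obs 2: x=3/4 → posterior Inverse-Gamma(7, 985/32)
obs 3: x=-1 → posterior Inverse-Gamma(15/2, 1001/32)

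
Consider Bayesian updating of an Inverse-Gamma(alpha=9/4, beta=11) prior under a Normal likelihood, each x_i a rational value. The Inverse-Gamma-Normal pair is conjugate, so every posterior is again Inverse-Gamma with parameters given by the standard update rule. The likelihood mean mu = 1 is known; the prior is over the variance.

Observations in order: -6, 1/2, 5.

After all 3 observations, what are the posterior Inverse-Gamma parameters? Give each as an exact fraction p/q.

obs 1: x=-6 → posterior Inverse-Gamma(11/4, 71/2)
obs 2: x=1/2 → posterior Inverse-Gamma(13/4, 285/8)
obs 3: x=5 → posterior Inverse-Gamma(15/4, 349/8)

alpha=15/4, beta=349/8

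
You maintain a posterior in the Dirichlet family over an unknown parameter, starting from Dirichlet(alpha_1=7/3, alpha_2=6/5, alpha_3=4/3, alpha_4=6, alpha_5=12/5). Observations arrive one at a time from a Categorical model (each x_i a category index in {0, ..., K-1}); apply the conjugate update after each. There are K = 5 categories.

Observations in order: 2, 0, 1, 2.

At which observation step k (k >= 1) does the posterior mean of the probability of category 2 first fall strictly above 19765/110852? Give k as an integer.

k = 4

obs 1: x=2 → posterior Dirichlet(7/3, 6/5, 7/3, 6, 12/5)
obs 2: x=0 → posterior Dirichlet(10/3, 6/5, 7/3, 6, 12/5)
obs 3: x=1 → posterior Dirichlet(10/3, 11/5, 7/3, 6, 12/5)
obs 4: x=2 → posterior Dirichlet(10/3, 11/5, 10/3, 6, 12/5)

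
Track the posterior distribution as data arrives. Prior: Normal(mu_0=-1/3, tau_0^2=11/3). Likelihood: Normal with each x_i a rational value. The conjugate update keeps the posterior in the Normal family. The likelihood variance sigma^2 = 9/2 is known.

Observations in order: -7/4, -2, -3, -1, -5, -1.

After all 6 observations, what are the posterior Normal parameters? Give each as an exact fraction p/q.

obs 1: x=-7/4 → posterior Normal(-95/98, 99/49)
obs 2: x=-2 → posterior Normal(-183/142, 99/71)
obs 3: x=-3 → posterior Normal(-105/62, 33/31)
obs 4: x=-1 → posterior Normal(-359/230, 99/115)
obs 5: x=-5 → posterior Normal(-579/274, 99/137)
obs 6: x=-1 → posterior Normal(-623/318, 33/53)

mu_0=-623/318, tau_0^2=33/53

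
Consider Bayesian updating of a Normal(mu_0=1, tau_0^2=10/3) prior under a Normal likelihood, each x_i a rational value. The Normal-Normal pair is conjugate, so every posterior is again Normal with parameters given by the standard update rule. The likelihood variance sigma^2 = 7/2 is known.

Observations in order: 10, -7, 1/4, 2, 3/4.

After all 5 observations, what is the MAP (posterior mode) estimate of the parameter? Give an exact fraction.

141/121

obs 1: x=10 → posterior Normal(221/41, 70/41)
obs 2: x=-7 → posterior Normal(81/61, 70/61)
obs 3: x=1/4 → posterior Normal(86/81, 70/81)
obs 4: x=2 → posterior Normal(126/101, 70/101)
obs 5: x=3/4 → posterior Normal(141/121, 70/121)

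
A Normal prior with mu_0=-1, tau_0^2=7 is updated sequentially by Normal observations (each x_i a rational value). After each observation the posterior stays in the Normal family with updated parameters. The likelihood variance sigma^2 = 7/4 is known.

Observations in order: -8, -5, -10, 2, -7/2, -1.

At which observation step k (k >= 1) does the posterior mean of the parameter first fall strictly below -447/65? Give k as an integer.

k = 3

obs 1: x=-8 → posterior Normal(-33/5, 7/5)
obs 2: x=-5 → posterior Normal(-53/9, 7/9)
obs 3: x=-10 → posterior Normal(-93/13, 7/13)
obs 4: x=2 → posterior Normal(-5, 7/17)
obs 5: x=-7/2 → posterior Normal(-33/7, 1/3)
obs 6: x=-1 → posterior Normal(-103/25, 7/25)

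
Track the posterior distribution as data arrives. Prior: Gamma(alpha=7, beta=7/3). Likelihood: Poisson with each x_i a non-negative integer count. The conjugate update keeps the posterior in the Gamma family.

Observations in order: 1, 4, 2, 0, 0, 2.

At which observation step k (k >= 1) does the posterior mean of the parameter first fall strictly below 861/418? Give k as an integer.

obs 1: x=1 → posterior Gamma(8, 10/3)
obs 2: x=4 → posterior Gamma(12, 13/3)
obs 3: x=2 → posterior Gamma(14, 16/3)
obs 4: x=0 → posterior Gamma(14, 19/3)
obs 5: x=0 → posterior Gamma(14, 22/3)
obs 6: x=2 → posterior Gamma(16, 25/3)

k = 5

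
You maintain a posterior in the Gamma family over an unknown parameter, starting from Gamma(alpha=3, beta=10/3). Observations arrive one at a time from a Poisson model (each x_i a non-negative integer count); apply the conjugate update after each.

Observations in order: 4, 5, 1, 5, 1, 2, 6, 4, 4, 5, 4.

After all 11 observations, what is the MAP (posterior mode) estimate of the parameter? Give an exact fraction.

obs 1: x=4 → posterior Gamma(7, 13/3)
obs 2: x=5 → posterior Gamma(12, 16/3)
obs 3: x=1 → posterior Gamma(13, 19/3)
obs 4: x=5 → posterior Gamma(18, 22/3)
obs 5: x=1 → posterior Gamma(19, 25/3)
obs 6: x=2 → posterior Gamma(21, 28/3)
obs 7: x=6 → posterior Gamma(27, 31/3)
obs 8: x=4 → posterior Gamma(31, 34/3)
obs 9: x=4 → posterior Gamma(35, 37/3)
obs 10: x=5 → posterior Gamma(40, 40/3)
obs 11: x=4 → posterior Gamma(44, 43/3)

3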